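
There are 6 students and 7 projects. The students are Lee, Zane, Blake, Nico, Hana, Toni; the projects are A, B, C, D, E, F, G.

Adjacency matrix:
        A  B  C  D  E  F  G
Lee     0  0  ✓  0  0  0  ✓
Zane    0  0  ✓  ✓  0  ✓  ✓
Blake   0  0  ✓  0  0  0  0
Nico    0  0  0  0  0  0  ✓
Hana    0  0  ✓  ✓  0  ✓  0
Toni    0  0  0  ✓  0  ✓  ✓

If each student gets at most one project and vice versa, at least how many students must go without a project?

2

One maximum matching: Lee→G, Zane→D, Blake→C, Hana→F.
The set {Lee, Zane, Blake, Nico, Hana, Toni} has only 4 neighbours ({C, D, F, G}), so by Hall's theorem at most 4 of the 6 students can be matched.
That matches 4 of the 6, leaving 2 unmatched; no matching can do better.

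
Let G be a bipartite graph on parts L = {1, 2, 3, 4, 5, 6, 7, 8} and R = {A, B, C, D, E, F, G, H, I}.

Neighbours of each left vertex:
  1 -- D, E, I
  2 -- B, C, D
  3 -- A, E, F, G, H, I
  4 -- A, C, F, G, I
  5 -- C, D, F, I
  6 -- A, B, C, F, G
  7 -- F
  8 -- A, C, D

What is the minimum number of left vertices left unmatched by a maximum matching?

0

A valid assignment of size 8: 1→E, 2→B, 3→G, 4→I, 5→D, 6→A, 7→F, 8→C.
All 8 left vertices are matched, so no larger matching exists.
That matches 8 of the 8, leaving 0 unmatched; no matching can do better.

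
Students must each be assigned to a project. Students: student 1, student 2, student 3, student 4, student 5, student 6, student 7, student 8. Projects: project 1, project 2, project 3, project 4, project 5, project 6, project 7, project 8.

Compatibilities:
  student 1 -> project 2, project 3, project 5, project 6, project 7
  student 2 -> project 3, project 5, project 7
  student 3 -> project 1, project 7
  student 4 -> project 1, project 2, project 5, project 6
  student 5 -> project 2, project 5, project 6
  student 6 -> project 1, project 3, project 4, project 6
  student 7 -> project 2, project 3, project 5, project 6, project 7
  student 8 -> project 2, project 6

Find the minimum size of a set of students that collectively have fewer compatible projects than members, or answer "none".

7

Take S = {student 1, student 2, student 3, student 4, student 5, student 7, student 8}. Its neighbourhood is {project 1, project 2, project 3, project 5, project 6, project 7}, so |N(S)| = 6 < |S| = 7.
Every subset of size less than 7 has at least as many neighbours as members, so 7 is the minimum.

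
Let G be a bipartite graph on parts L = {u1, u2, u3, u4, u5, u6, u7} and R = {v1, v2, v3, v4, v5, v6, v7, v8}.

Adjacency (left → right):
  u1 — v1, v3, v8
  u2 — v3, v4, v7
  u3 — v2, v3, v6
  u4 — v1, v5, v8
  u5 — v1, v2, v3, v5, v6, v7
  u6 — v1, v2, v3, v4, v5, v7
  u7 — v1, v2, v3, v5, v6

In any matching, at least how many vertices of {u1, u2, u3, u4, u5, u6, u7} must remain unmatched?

0

One maximum matching: u1–v8, u2–v7, u3–v6, u4–v5, u5–v1, u6–v2, u7–v3.
All 7 left vertices are matched, so no larger matching exists.
That matches 7 of the 7, leaving 0 unmatched; no matching can do better.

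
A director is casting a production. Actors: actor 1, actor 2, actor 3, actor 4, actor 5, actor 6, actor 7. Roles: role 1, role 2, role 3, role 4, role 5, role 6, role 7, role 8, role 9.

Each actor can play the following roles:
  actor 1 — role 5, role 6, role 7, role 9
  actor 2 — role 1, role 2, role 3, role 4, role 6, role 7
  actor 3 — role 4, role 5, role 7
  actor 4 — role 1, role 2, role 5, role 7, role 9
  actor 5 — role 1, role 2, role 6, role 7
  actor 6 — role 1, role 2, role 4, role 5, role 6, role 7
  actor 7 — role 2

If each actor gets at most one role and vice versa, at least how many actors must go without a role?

A valid assignment of size 7: actor 1→role 5, actor 2→role 3, actor 3→role 4, actor 4→role 9, actor 5→role 1, actor 6→role 7, actor 7→role 2.
All 7 actors are matched, so no larger matching exists.
That matches 7 of the 7, leaving 0 unmatched; no matching can do better.

0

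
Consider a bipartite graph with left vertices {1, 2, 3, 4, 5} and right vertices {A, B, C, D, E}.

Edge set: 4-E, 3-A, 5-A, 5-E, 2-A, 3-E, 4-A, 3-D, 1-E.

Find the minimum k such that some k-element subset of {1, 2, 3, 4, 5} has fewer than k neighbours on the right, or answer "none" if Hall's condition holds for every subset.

3

Take S = {1, 2, 4}. Its neighbourhood is {A, E}, so |N(S)| = 2 < |S| = 3.
Every subset of size less than 3 has at least as many neighbours as members, so 3 is the minimum.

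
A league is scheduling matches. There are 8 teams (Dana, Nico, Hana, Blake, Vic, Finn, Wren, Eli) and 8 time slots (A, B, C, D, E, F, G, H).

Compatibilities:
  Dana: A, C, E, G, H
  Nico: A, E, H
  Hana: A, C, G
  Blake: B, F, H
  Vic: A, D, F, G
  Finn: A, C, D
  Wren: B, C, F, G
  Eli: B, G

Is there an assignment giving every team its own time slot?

Yes

For example, pair Dana→A, Nico→E, Hana→G, Blake→H, Vic→D, Finn→C, Wren→F, Eli→B.
Every team is matched, so this is a perfect matching.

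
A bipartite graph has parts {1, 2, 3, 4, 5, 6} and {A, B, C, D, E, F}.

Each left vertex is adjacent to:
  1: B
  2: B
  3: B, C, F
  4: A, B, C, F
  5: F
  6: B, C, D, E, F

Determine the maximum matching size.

For example, pair 1–B, 3–C, 4–A, 5–F, 6–E.
The set {1, 2} has only 1 neighbour ({B}), so by Hall's theorem at most 5 of the 6 left vertices can be matched.

5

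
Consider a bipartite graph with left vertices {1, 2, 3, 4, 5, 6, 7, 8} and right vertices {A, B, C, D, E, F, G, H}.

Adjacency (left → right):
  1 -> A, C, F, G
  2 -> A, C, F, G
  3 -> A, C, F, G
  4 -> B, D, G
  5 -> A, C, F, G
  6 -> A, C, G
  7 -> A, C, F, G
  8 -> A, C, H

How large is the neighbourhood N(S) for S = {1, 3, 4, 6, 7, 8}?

The union of neighbours of {1, 3, 4, 6, 7, 8} is {A, B, C, D, F, G, H}, which has 7 elements.
Since |N(S)| = 7 ≥ |S| = 6, Hall's condition holds for this subset.

7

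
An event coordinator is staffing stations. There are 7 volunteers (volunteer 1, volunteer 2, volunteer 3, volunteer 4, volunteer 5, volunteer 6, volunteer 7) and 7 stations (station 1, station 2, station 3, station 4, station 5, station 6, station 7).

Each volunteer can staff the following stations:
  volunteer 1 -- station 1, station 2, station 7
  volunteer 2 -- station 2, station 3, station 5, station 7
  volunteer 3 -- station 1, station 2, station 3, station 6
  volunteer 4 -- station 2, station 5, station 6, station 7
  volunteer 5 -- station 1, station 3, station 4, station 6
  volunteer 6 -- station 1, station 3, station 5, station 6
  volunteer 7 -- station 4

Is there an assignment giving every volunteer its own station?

Yes

A valid assignment of size 7: volunteer 1–station 7, volunteer 2–station 2, volunteer 3–station 6, volunteer 4–station 5, volunteer 5–station 3, volunteer 6–station 1, volunteer 7–station 4.
Every volunteer is matched, so this is a perfect matching.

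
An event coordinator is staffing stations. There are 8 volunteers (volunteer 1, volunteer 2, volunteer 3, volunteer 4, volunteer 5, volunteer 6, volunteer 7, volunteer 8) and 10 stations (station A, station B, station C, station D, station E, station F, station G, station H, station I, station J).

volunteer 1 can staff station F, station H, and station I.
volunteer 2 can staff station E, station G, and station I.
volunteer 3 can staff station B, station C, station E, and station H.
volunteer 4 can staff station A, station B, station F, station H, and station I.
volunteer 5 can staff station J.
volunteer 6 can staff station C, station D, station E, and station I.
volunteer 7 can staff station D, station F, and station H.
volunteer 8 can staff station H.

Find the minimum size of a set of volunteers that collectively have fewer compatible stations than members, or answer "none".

none

A matching saturating every volunteer exists, for instance volunteer 1→station F, volunteer 2→station G, volunteer 3→station B, volunteer 4→station I, volunteer 5→station J, volunteer 6→station E, volunteer 7→station D, volunteer 8→station H.
By Hall's marriage theorem, this means |N(S)| ≥ |S| for every subset S, so no violating subset exists.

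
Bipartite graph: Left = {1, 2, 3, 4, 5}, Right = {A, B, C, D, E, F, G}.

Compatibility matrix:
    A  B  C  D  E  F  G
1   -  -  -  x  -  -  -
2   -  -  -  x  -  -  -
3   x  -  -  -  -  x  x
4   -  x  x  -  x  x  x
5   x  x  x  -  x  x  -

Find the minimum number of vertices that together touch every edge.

{3, 4, 5, D} is a vertex cover of size 4: every edge has an endpoint in this set.
No smaller cover exists because 1–D, 3–F, 4–G, 5–A is a matching of size 4, and a cover must include an endpoint of each of these disjoint edges (König's theorem).

4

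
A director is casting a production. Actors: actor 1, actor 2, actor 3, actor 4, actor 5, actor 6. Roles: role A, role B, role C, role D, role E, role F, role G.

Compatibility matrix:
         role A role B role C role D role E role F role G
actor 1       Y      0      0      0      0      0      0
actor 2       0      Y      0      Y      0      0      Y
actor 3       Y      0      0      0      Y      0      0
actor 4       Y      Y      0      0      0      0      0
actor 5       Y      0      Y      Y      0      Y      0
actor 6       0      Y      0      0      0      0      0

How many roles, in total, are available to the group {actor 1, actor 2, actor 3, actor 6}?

5

The union of neighbours of {actor 1, actor 2, actor 3, actor 6} is {role A, role B, role D, role E, role G}, which has 5 elements.
Since |N(S)| = 5 ≥ |S| = 4, Hall's condition holds for this subset.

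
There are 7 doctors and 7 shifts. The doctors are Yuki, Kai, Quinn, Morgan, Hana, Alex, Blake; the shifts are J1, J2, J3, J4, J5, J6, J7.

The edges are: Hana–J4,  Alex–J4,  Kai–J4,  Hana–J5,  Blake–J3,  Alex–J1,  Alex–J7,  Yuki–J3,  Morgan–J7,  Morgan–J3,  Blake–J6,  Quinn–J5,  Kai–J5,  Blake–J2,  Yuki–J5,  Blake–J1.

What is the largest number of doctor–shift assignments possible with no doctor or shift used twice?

One maximum matching: Yuki→J3, Kai→J4, Quinn→J5, Morgan→J7, Alex→J1, Blake→J6.
The set {Kai, Quinn, Hana} has only 2 neighbours ({J4, J5}), so by Hall's theorem at most 6 of the 7 doctors can be matched.

6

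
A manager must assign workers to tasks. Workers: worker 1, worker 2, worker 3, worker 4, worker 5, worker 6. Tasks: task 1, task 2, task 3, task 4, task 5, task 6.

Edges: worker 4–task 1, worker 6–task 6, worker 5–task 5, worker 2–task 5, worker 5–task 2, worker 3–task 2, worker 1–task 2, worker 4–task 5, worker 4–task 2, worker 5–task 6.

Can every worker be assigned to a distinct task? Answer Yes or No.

The set {worker 1, worker 2, worker 3, worker 5, worker 6} has only 3 neighbours ({task 2, task 5, task 6}), so by Hall's theorem at most 4 of the 6 workers can be matched.
Hence no matching covers every worker.

No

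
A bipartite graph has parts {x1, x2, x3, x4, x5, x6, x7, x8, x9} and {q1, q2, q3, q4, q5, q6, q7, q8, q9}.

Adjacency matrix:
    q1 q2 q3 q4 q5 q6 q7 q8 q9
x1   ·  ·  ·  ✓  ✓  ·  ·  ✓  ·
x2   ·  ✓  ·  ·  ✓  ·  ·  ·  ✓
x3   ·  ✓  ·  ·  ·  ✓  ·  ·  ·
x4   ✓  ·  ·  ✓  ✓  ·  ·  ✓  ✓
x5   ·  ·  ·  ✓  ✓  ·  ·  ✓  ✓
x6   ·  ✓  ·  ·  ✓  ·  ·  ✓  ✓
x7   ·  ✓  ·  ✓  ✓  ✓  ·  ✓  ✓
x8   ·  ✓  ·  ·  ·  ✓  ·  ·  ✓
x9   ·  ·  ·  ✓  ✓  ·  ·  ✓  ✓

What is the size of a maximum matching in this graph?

7

One maximum matching: x1-q4, x2-q2, x3-q6, x4-q1, x5-q5, x6-q8, x7-q9.
The set {x1, x2, x3, x5, x6, x7, x8, x9} has only 6 neighbours ({q2, q4, q5, q6, q8, q9}), so by Hall's theorem at most 7 of the 9 left vertices can be matched.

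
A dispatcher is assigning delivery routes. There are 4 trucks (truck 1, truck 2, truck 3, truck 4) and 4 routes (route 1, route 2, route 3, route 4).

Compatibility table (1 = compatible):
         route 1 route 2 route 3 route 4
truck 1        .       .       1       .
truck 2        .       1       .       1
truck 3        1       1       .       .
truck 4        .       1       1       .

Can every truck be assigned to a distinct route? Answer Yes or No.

Yes

A valid assignment of size 4: truck 1-route 3, truck 2-route 4, truck 3-route 1, truck 4-route 2.
All 4 trucks are covered.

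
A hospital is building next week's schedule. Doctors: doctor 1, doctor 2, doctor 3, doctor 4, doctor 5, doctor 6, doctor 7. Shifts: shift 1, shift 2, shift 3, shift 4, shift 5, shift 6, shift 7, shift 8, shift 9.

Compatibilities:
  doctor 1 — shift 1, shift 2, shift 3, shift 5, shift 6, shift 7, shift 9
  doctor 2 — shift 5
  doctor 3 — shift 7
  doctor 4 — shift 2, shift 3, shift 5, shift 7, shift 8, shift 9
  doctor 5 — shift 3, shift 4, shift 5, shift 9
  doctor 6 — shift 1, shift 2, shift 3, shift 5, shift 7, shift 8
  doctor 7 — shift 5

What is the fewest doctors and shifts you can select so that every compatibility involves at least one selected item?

6

{doctor 1, doctor 3, doctor 4, doctor 5, doctor 6, shift 5} is a vertex cover of size 6: every edge has an endpoint in this set.
No smaller cover exists because doctor 1–shift 6, doctor 2–shift 5, doctor 3–shift 7, doctor 4–shift 2, doctor 5–shift 3, doctor 6–shift 8 is a matching of size 6, and a cover must include an endpoint of each of these disjoint edges (König's theorem).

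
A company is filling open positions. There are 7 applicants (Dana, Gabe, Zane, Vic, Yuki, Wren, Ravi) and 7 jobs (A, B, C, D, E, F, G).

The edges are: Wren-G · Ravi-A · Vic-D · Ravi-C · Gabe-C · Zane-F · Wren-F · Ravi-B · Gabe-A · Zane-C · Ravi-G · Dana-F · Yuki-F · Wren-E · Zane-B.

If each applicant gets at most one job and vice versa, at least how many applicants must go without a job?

1

For example, pair Dana→F, Gabe→A, Zane→C, Vic→D, Wren→E, Ravi→B.
The set {Dana, Yuki} has only 1 neighbour ({F}), so by Hall's theorem at most 6 of the 7 applicants can be matched.
That matches 6 of the 7, leaving 1 unmatched; no matching can do better.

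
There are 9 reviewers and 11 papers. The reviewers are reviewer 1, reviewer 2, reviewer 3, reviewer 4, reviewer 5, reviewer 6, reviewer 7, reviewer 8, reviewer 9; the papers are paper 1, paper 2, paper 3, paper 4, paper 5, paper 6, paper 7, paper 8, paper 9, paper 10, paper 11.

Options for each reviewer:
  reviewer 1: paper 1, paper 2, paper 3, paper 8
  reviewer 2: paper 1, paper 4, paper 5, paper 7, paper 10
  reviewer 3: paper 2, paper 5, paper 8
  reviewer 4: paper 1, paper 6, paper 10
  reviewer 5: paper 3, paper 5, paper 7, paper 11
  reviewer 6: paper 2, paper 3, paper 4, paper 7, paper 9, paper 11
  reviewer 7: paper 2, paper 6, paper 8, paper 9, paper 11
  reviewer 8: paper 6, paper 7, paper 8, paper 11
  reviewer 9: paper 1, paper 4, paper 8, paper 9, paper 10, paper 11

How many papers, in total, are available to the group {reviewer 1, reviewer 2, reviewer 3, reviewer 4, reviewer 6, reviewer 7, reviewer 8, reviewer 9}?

The union of neighbours of {reviewer 1, reviewer 2, reviewer 3, reviewer 4, reviewer 6, reviewer 7, reviewer 8, reviewer 9} is {paper 1, paper 2, paper 3, paper 4, paper 5, paper 6, paper 7, paper 8, paper 9, paper 10, paper 11}, which has 11 elements.
Since |N(S)| = 11 ≥ |S| = 8, Hall's condition holds for this subset.

11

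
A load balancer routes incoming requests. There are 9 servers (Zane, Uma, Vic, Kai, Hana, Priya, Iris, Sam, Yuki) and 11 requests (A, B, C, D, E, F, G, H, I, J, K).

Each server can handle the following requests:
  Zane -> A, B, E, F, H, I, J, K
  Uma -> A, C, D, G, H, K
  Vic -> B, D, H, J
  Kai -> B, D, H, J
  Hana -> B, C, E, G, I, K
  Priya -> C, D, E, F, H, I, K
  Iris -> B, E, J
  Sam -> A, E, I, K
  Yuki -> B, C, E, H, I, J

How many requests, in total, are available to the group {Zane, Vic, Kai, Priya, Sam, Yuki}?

The union of neighbours of {Zane, Vic, Kai, Priya, Sam, Yuki} is {A, B, C, D, E, F, H, I, J, K}, which has 10 elements.
Since |N(S)| = 10 ≥ |S| = 6, Hall's condition holds for this subset.

10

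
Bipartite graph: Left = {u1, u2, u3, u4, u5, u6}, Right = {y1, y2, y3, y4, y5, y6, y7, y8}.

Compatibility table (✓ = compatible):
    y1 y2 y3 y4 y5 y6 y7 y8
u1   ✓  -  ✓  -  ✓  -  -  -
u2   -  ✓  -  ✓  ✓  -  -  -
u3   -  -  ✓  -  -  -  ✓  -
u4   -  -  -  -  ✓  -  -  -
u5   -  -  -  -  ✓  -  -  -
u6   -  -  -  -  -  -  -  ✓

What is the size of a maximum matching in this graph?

One maximum matching: u1→y1, u2→y2, u3→y3, u4→y5, u6→y8.
The set {u4, u5} has only 1 neighbour ({y5}), so by Hall's theorem at most 5 of the 6 left vertices can be matched.

5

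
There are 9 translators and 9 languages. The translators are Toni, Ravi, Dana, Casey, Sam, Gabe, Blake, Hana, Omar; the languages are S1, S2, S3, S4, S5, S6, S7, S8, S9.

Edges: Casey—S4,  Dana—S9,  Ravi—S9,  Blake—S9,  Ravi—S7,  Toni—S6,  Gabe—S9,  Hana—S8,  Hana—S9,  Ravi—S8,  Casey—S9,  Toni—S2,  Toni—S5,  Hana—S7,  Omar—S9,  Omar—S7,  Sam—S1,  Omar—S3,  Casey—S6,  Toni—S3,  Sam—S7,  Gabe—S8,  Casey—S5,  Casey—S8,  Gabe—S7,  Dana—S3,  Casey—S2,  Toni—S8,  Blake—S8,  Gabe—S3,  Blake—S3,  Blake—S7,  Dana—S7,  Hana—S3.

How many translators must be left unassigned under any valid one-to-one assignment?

2

One maximum matching: Toni–S6, Ravi–S9, Dana–S3, Casey–S2, Sam–S1, Gabe–S7, Blake–S8.
The set {Ravi, Dana, Gabe, Blake, Hana, Omar} has only 4 neighbours ({S3, S7, S8, S9}), so by Hall's theorem at most 7 of the 9 translators can be matched.
That matches 7 of the 9, leaving 2 unmatched; no matching can do better.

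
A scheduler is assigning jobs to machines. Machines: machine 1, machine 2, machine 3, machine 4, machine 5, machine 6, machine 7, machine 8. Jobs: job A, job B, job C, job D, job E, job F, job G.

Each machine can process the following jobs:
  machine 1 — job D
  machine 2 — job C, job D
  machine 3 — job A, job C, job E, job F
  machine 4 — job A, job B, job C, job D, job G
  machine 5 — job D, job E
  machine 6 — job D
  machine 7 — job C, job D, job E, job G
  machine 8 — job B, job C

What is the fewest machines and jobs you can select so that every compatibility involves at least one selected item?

A maximum matching has 7 edges (e.g. machine 1–job D, machine 2–job C, machine 3–job F, machine 4–job A, machine 5–job E, machine 7–job G, machine 8–job B).
By König's theorem the minimum vertex cover has the same size. One such cover is {machine 2, machine 3, machine 4, machine 5, machine 7, machine 8, job D}.

7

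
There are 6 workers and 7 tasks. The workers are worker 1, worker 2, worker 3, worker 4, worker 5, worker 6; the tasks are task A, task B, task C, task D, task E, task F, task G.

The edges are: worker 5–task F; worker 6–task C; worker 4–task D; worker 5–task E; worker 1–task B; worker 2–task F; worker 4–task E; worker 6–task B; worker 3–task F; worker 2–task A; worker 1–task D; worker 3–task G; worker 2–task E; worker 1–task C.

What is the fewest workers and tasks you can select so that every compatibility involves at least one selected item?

6

A maximum matching has 6 edges (e.g. worker 1–task D, worker 2–task A, worker 3–task G, worker 4–task E, worker 5–task F, worker 6–task B).
By König's theorem the minimum vertex cover has the same size. One such cover is {worker 1, worker 2, worker 3, worker 4, worker 5, worker 6}.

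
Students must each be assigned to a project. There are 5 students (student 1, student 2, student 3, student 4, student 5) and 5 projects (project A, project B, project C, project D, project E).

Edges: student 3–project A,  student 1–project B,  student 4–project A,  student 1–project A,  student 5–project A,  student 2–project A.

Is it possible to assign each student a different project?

The set {student 2, student 3, student 4, student 5} has only 1 neighbour ({project A}), so by Hall's theorem at most 2 of the 5 students can be matched.
Hence no matching covers every student.

No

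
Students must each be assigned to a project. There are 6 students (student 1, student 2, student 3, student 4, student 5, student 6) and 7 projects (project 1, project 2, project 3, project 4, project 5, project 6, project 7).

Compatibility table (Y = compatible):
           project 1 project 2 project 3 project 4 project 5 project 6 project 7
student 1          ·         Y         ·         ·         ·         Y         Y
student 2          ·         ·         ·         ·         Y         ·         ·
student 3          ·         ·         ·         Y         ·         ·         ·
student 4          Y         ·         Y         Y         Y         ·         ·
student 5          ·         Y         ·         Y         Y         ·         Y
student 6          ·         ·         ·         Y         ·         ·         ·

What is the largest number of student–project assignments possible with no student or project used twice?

5

For example, pair student 1→project 2, student 2→project 5, student 3→project 4, student 4→project 1, student 5→project 7.
The set {student 3, student 6} has only 1 neighbour ({project 4}), so by Hall's theorem at most 5 of the 6 students can be matched.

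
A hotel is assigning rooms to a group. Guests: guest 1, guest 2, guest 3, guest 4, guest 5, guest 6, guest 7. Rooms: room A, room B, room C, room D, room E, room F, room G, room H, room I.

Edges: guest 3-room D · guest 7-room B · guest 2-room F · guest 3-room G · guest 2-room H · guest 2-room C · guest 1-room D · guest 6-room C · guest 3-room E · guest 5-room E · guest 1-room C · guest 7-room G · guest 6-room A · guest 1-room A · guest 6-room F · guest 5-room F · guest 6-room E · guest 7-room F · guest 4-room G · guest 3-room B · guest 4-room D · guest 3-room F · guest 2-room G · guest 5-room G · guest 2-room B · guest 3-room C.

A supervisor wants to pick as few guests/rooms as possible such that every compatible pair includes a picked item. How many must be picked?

A maximum matching has 7 edges (e.g. guest 1–room A, guest 2–room H, guest 3–room C, guest 4–room D, guest 5–room E, guest 6–room F, guest 7–room G).
By König's theorem the minimum vertex cover has the same size. One such cover is {guest 1, guest 2, guest 3, guest 4, guest 5, guest 6, guest 7}.

7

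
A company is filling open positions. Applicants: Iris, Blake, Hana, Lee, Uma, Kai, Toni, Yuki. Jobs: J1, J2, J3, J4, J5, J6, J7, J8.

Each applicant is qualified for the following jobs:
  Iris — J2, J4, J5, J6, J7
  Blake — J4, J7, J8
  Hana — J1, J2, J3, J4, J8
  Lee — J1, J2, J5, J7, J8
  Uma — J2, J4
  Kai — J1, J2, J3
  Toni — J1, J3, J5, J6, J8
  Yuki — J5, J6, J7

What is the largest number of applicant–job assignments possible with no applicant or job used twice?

8

For example, pair Iris–J7, Blake–J8, Hana–J2, Lee–J5, Uma–J4, Kai–J3, Toni–J1, Yuki–J6.
All 8 applicants are matched, so no larger matching exists.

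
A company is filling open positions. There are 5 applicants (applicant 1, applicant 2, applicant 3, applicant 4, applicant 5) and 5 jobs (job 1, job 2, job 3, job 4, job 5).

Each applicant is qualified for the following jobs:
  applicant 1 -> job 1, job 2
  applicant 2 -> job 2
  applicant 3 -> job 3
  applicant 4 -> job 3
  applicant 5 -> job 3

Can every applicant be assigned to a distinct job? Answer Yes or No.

The set {applicant 3, applicant 4, applicant 5} has only 1 neighbour ({job 3}), so by Hall's theorem at most 3 of the 5 applicants can be matched.
Hence no matching covers every applicant.

No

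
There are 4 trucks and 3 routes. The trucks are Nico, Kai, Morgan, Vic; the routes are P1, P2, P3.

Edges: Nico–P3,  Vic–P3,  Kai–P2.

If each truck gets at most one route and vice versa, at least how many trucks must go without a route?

2

A valid assignment of size 2: Nico→P3, Kai→P2.
The set {Nico, Morgan, Vic} has only 1 neighbour ({P3}), so by Hall's theorem at most 2 of the 4 trucks can be matched.
That matches 2 of the 4, leaving 2 unmatched; no matching can do better.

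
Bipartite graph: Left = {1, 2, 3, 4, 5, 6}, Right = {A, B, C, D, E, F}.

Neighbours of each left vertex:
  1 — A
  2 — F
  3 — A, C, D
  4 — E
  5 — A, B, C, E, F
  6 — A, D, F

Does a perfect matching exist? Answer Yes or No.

One maximum matching: 1→A, 2→F, 3→C, 4→E, 5→B, 6→D.
Every left vertex is matched, so this is a perfect matching.

Yes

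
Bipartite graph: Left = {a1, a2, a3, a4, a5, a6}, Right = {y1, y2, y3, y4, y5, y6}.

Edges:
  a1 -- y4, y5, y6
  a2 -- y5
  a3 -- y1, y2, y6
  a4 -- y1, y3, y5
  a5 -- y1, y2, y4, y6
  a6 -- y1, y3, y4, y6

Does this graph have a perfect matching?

For example, pair a1-y4, a2-y5, a3-y6, a4-y1, a5-y2, a6-y3.
All 6 left vertices are covered.

Yes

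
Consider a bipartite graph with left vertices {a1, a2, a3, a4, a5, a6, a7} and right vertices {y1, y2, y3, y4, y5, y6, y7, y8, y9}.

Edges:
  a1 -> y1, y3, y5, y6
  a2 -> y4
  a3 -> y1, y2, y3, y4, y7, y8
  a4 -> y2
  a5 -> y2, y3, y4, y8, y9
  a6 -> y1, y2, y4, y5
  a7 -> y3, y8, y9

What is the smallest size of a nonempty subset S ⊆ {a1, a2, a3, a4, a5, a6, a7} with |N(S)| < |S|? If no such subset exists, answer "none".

none

A matching saturating every left vertex exists, for instance a1→y1, a2→y4, a3→y7, a4→y2, a5→y9, a6→y5, a7→y3.
By Hall's marriage theorem, this means |N(S)| ≥ |S| for every subset S, so no violating subset exists.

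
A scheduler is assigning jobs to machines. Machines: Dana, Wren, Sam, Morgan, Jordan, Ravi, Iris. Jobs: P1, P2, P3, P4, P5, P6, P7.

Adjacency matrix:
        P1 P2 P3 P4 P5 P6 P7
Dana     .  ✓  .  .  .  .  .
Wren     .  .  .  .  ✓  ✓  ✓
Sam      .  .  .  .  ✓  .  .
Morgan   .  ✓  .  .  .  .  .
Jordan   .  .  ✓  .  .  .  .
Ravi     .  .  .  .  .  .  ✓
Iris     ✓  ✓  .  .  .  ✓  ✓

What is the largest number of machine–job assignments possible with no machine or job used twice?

6

For example, pair Dana–P2, Wren–P6, Sam–P5, Jordan–P3, Ravi–P7, Iris–P1.
The set {Dana, Morgan} has only 1 neighbour ({P2}), so by Hall's theorem at most 6 of the 7 machines can be matched.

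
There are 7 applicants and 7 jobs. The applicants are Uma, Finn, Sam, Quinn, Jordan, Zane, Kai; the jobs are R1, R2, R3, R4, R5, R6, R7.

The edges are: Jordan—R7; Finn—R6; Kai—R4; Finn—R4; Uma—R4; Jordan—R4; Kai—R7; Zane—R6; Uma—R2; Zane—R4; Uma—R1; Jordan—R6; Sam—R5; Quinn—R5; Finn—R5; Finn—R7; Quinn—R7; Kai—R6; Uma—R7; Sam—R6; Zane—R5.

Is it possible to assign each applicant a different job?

No

The set {Finn, Sam, Quinn, Jordan, Zane, Kai} has only 4 neighbours ({R4, R5, R6, R7}), so by Hall's theorem at most 5 of the 7 applicants can be matched.
Hence no matching covers every applicant.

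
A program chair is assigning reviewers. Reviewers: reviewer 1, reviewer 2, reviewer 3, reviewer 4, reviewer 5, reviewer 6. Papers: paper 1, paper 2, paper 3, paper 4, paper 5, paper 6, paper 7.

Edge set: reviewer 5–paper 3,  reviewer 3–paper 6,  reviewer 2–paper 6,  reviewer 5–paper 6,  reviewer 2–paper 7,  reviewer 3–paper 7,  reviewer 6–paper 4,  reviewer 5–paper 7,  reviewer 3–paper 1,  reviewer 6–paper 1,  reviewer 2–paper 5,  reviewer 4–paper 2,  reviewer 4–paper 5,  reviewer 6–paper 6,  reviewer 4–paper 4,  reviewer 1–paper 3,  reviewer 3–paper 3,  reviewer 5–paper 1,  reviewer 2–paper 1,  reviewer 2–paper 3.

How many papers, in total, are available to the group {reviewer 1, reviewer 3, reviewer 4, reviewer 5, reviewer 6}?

7

The union of neighbours of {reviewer 1, reviewer 3, reviewer 4, reviewer 5, reviewer 6} is {paper 1, paper 2, paper 3, paper 4, paper 5, paper 6, paper 7}, which has 7 elements.
Since |N(S)| = 7 ≥ |S| = 5, Hall's condition holds for this subset.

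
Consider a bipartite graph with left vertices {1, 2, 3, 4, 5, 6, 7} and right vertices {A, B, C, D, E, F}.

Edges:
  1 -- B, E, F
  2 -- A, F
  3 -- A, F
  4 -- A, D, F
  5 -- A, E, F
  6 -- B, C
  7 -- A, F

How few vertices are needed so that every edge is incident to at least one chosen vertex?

6

A maximum matching has 6 edges (e.g. 1–B, 2–A, 3–F, 4–D, 5–E, 6–C).
By König's theorem the minimum vertex cover has the same size. One such cover is {1, 4, 5, 6, A, F}.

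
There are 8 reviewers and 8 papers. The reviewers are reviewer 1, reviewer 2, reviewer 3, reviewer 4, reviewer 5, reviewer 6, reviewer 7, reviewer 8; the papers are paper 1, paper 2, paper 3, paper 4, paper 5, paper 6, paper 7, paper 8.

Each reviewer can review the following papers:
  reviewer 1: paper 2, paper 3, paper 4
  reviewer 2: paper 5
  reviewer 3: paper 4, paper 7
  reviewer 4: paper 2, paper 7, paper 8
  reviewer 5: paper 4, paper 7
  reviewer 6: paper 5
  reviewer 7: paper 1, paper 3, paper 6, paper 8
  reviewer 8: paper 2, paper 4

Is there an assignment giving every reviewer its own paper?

No

The set {reviewer 2, reviewer 6} has only 1 neighbour ({paper 5}), so by Hall's theorem at most 7 of the 8 reviewers can be matched.
Hence no matching covers every reviewer.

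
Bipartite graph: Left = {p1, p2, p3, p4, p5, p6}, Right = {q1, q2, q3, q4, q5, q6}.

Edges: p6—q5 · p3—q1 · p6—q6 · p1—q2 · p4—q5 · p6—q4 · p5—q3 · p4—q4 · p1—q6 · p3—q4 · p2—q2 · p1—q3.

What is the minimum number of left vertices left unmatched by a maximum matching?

For example, pair p1-q6, p2-q2, p3-q1, p4-q4, p5-q3, p6-q5.
All 6 left vertices are matched, so no larger matching exists.
That matches 6 of the 6, leaving 0 unmatched; no matching can do better.

0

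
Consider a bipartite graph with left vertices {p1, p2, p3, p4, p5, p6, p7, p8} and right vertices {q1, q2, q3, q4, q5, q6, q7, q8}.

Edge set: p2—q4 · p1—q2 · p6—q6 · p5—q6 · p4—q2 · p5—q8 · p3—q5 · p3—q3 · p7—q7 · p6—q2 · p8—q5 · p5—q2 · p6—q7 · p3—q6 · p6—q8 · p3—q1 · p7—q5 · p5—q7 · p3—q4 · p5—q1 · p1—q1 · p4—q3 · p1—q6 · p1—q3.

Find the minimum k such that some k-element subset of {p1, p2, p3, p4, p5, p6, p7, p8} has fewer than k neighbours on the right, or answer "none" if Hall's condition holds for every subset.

A matching saturating every left vertex exists, for instance p1→q2, p2→q4, p3→q1, p4→q3, p5→q6, p6→q8, p7→q7, p8→q5.
By Hall's marriage theorem, this means |N(S)| ≥ |S| for every subset S, so no violating subset exists.

none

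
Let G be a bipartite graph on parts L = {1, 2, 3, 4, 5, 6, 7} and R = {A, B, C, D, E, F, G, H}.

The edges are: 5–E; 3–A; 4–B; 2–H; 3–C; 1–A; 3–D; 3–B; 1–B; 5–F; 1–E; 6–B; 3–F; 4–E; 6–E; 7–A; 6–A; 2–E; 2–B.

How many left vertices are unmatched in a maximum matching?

1

One maximum matching: 1–A, 2–H, 3–D, 4–E, 5–F, 6–B.
The set {1, 4, 6, 7} has only 3 neighbours ({A, B, E}), so by Hall's theorem at most 6 of the 7 left vertices can be matched.
That matches 6 of the 7, leaving 1 unmatched; no matching can do better.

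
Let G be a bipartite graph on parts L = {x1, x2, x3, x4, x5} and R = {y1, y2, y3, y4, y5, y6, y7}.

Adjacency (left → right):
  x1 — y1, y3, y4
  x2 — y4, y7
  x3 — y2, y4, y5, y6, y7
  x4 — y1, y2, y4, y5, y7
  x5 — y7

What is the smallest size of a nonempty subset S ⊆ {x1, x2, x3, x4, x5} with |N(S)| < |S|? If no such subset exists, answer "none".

none

A matching saturating every left vertex exists, for instance x1→y3, x2→y4, x3→y6, x4→y1, x5→y7.
By Hall's marriage theorem, this means |N(S)| ≥ |S| for every subset S, so no violating subset exists.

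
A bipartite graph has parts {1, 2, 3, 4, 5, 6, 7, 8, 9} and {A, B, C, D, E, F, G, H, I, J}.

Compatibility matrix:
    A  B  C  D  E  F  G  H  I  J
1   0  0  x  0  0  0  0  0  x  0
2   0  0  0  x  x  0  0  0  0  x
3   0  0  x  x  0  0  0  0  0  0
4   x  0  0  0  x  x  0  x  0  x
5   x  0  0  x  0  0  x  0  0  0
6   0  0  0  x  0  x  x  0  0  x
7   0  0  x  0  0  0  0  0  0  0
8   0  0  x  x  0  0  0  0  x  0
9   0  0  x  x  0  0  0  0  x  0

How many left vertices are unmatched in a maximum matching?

For example, pair 1–I, 2–E, 3–D, 4–A, 5–G, 6–J, 7–C.
The set {1, 3, 7, 8, 9} has only 3 neighbours ({C, D, I}), so by Hall's theorem at most 7 of the 9 left vertices can be matched.
That matches 7 of the 9, leaving 2 unmatched; no matching can do better.

2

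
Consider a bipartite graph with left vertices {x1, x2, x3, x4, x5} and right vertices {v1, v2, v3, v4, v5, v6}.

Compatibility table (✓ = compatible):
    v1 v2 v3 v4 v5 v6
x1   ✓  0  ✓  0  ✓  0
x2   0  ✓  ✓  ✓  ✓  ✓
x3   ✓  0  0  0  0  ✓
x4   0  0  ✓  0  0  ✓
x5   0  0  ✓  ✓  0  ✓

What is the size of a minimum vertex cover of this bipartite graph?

5

{x1, x2, x3, x4, x5} is a vertex cover of size 5: every edge has an endpoint in this set.
No smaller cover exists because x1–v5, x2–v2, x3–v1, x4–v3, x5–v6 is a matching of size 5, and a cover must include an endpoint of each of these disjoint edges (König's theorem).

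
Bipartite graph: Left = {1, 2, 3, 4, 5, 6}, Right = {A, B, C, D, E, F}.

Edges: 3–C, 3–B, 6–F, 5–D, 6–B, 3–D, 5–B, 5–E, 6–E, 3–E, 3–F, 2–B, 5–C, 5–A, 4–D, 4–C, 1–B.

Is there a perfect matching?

No

The set {1, 2} has only 1 neighbour ({B}), so by Hall's theorem at most 5 of the 6 left vertices can be matched.
Hence no matching covers every left vertex.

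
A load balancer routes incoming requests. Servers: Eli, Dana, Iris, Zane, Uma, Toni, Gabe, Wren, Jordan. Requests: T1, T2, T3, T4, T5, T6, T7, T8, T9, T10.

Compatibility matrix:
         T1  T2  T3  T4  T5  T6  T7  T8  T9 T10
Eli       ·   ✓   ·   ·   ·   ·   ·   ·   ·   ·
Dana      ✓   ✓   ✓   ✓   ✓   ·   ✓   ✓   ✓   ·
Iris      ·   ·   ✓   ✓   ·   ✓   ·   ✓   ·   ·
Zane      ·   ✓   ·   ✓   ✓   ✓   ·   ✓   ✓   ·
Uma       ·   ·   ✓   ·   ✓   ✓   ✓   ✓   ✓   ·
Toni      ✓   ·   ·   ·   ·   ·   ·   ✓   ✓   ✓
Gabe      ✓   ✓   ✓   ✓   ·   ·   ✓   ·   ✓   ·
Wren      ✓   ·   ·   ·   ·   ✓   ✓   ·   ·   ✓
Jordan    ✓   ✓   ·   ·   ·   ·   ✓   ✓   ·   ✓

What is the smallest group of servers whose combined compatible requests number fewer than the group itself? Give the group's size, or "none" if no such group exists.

A matching saturating every server exists, for instance Eli→T2, Dana→T1, Iris→T8, Zane→T5, Uma→T3, Toni→T9, Gabe→T4, Wren→T7, Jordan→T10.
By Hall's marriage theorem, this means |N(S)| ≥ |S| for every subset S, so no violating subset exists.

none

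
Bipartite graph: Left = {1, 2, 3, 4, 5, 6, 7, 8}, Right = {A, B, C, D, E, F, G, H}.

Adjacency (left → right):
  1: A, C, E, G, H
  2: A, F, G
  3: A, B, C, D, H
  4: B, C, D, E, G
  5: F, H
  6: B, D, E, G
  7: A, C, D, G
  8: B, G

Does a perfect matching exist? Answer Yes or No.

A valid assignment of size 8: 1–E, 2–F, 3–A, 4–G, 5–H, 6–D, 7–C, 8–B.
All 8 left vertices are covered.

Yes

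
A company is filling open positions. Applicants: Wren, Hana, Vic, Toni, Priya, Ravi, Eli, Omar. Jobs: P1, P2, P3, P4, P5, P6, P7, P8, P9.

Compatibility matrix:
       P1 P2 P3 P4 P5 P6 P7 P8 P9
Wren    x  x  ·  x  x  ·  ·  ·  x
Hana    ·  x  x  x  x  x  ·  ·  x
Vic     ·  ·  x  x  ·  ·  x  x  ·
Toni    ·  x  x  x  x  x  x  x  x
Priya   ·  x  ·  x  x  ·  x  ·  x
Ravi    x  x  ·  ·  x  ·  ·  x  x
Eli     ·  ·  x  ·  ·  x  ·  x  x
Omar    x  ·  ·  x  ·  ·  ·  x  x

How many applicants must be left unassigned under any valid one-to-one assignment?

For example, pair Wren→P9, Hana→P6, Vic→P7, Toni→P3, Priya→P5, Ravi→P2, Eli→P8, Omar→P1.
All 8 applicants are matched, so no larger matching exists.
That matches 8 of the 8, leaving 0 unmatched; no matching can do better.

0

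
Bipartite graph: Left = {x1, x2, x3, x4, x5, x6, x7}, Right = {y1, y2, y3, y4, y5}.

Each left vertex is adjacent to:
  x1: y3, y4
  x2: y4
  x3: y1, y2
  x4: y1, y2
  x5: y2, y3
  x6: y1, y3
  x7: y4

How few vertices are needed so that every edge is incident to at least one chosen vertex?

4

{y1, y2, y3, y4} is a vertex cover of size 4: every edge has an endpoint in this set.
No smaller cover exists because x1–y3, x2–y4, x3–y2, x4–y1 is a matching of size 4, and a cover must include an endpoint of each of these disjoint edges (König's theorem).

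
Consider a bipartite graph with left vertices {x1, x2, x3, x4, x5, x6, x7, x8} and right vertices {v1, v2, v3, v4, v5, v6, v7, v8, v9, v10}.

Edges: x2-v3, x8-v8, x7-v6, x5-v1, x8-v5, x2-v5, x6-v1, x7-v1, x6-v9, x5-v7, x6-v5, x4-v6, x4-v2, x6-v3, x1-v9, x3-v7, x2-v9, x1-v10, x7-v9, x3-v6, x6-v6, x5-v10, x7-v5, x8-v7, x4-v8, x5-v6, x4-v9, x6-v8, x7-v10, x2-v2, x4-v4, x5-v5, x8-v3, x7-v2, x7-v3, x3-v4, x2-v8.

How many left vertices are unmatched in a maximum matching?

0

One maximum matching: x1-v9, x2-v2, x3-v6, x4-v8, x5-v10, x6-v1, x7-v3, x8-v7.
This saturates every left vertex, so 8 is the maximum.
That matches 8 of the 8, leaving 0 unmatched; no matching can do better.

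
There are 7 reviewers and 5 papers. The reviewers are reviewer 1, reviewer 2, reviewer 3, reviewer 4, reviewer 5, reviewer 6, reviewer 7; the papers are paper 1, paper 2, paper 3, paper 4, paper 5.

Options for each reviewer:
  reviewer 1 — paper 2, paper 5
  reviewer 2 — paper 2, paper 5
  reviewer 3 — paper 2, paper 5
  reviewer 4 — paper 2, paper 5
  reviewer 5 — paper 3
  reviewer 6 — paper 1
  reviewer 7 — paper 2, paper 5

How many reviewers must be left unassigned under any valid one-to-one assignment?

A valid assignment of size 4: reviewer 1–paper 5, reviewer 2–paper 2, reviewer 5–paper 3, reviewer 6–paper 1.
The set {reviewer 1, reviewer 2, reviewer 3, reviewer 4, reviewer 7} has only 2 neighbours ({paper 2, paper 5}), so by Hall's theorem at most 4 of the 7 reviewers can be matched.
That matches 4 of the 7, leaving 3 unmatched; no matching can do better.

3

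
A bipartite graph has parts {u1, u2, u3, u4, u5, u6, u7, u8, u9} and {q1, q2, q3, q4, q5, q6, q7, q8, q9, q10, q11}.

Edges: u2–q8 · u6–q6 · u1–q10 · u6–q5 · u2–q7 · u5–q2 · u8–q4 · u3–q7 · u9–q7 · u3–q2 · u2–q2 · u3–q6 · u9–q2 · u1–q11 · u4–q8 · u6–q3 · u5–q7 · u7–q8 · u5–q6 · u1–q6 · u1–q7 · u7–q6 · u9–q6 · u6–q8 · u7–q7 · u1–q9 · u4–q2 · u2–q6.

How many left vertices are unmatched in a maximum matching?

For example, pair u1-q9, u2-q7, u3-q6, u4-q8, u5-q2, u6-q5, u8-q4.
The set {u2, u3, u4, u5, u7, u9} has only 4 neighbours ({q2, q6, q7, q8}), so by Hall's theorem at most 7 of the 9 left vertices can be matched.
That matches 7 of the 9, leaving 2 unmatched; no matching can do better.

2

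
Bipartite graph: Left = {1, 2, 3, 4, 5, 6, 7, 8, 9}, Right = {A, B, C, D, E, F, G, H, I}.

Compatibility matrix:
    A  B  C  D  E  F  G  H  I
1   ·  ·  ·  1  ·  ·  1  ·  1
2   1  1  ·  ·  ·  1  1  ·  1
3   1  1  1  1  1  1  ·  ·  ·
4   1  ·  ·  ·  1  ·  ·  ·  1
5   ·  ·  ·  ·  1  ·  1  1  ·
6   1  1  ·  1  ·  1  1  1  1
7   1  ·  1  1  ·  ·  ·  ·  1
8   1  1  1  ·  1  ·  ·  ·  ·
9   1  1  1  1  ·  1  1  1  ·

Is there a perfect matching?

Yes

For example, pair 1→D, 2→A, 3→E, 4→I, 5→H, 6→F, 7→C, 8→B, 9→G.
All 9 left vertices are covered.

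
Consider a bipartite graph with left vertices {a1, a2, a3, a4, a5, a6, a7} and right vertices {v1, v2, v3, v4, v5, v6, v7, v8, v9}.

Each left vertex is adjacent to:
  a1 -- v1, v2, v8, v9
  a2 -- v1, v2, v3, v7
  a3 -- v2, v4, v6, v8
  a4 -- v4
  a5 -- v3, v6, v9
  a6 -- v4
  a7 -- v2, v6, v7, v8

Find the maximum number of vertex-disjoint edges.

6

One maximum matching: a1→v1, a2→v7, a3→v6, a4→v4, a5→v3, a7→v2.
The set {a4, a6} has only 1 neighbour ({v4}), so by Hall's theorem at most 6 of the 7 left vertices can be matched.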